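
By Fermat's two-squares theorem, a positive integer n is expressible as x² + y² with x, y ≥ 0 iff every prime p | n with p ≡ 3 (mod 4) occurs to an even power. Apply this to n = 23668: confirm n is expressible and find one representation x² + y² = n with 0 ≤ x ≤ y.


Step 1: Factor n = 23668 = 2^2 · 61 · 97.
Step 2: Check the mod-4 condition on each prime factor: 2 = 2 (special); 61 ≡ 1 (mod 4), exponent 1; 97 ≡ 1 (mod 4), exponent 1.
All primes ≡ 3 (mod 4) appear to even exponent (or don't appear), so by the two-squares theorem n IS expressible as a sum of two squares.
Step 3: Build a representation. Group n = k² · m with k = 2 and m = 61 · 97 = 5917 (a product of primes ≡ 1 (mod 4)); a representation of m scales to one of n via (k·x)² + (k·y)² = k²(x² + y²). Each prime p ≡ 1 (mod 4) is itself a sum of two squares; find a² by testing p − a² for a perfect square:
  61: 61 − 1² = 60, 61 − 2² = 57, 61 − 3² = 52, 61 − 4² = 45, 61 − 5² = 36 = 6² ⇒ 61 = 5² + 6².
  97: 97 − 1² = 96, 97 − 2² = 93, 97 − 3² = 88, 97 − 4² = 81 = 9² ⇒ 97 = 4² + 9².
  Combine using the Brahmagupta–Fibonacci identity (a² + b²)(c² + d²) = (ac − bd)² + (ad + bc)² = (ac + bd)² + (ad − bc)²:
  61 · 97 = 5917: from (5² + 6²)(4² + 9²), take (5·4 − 6·9, 5·9 + 6·4) = (20 − 54, 45 + 24) = (-34, 69); dropping signs (only squares matter) gives (34, 69); check 34² + 69² = 1156 + 4761 = 5917 ✓.
  Scale by k = 2: (2·34, 2·69) = (68, 138).
Step 4: Order so x ≤ y and verify: 68² + 138² = 4624 + 19044 = 23668 = n. ✓

n = 23668 = 68² + 138² (one valid representation with x ≤ y).


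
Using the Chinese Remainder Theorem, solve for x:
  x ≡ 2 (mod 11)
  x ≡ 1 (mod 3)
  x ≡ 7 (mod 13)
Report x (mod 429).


Moduli 11, 3, 13 are pairwise coprime; by CRT there is a unique solution modulo M = 11 · 3 · 13 = 429.
Solve pairwise, accumulating the modulus:
  Start with x ≡ 2 (mod 11).
  Combine with x ≡ 1 (mod 3): since gcd(11, 3) = 1, we get a unique residue mod 33.
    Write x = 2 + 11·t and substitute into x ≡ 1 (mod 3): 11·t ≡ 1 − 2 = -1 (mod 3).
    Reduce coefficients mod 3: 2·t ≡ 2 (mod 3).
    The inverse of 2 mod 3 is 2 (since 2·2 = 4 = 1·3 + 1), so t ≡ 2·2 = 4 ≡ 1 (mod 3).
    Then x = 2 + 11·1 = 13, valid modulo lcm(11, 3) = 33: x ≡ 13 (mod 33).
  Combine with x ≡ 7 (mod 13): since gcd(33, 13) = 1, we get a unique residue mod 429.
    Write x = 13 + 33·t and substitute into x ≡ 7 (mod 13): 33·t ≡ 7 − 13 = -6 (mod 13).
    Reduce coefficients mod 13: 7·t ≡ 7 (mod 13).
    The inverse of 7 mod 13 is 2 (since 7·2 = 14 = 1·13 + 1), so t ≡ 2·7 = 14 ≡ 1 (mod 13).
    Then x = 13 + 33·1 = 46, valid modulo lcm(33, 13) = 429: x ≡ 46 (mod 429).
Verify: 46 mod 11 = 2 ✓, 46 mod 3 = 1 ✓, 46 mod 13 = 7 ✓.

x ≡ 46 (mod 429).


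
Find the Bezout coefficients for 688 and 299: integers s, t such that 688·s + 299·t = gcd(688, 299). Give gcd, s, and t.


Euclidean algorithm on (688, 299) — divide until remainder is 0:
  688 = 2 · 299 + 90
  299 = 3 · 90 + 29
  90 = 3 · 29 + 3
  29 = 9 · 3 + 2
  3 = 1 · 2 + 1
  2 = 2 · 1 + 0
gcd(688, 299) = 1.
Track Bezout coefficients alongside the remainders: start with r₀ = 688 = a·1 + b·0 (s = 1, t = 0) and r₁ = 299 = a·0 + b·1 (s = 0, t = 1); each new remainder r_{k+1} = r_{k-1} − q_k·r_k inherits s_{k+1} = s_{k-1} − q_k·s_k, t_{k+1} = t_{k-1} − q_k·t_k, so r_k = a·s_k + b·t_k at every step:
  q = 2: r = 90, s = 1 − 2·0 = 1, t = 0 − 2·1 = -2  (check: 688·1 + 299·(-2) = 90)
  q = 3: r = 29, s = 0 − 3·1 = -3, t = 1 − 3·(-2) = 7  (check: 688·(-3) + 299·7 = 29)
  q = 3: r = 3, s = 1 − 3·(-3) = 10, t = -2 − 3·7 = -23  (check: 688·10 + 299·(-23) = 3)
  q = 9: r = 2, s = -3 − 9·10 = -93, t = 7 − 9·(-23) = 214  (check: 688·(-93) + 299·214 = 2)
  q = 1: r = 1, s = 10 − 1·(-93) = 103, t = -23 − 1·214 = -237  (check: 688·103 + 299·(-237) = 1)
The row with r = 1 (the gcd) gives the Bezout coefficients s = 103, t = -237.
Result: 688 · (103) + 299 · (-237) = 1.

gcd(688, 299) = 1; s = 103, t = -237 (check: 688·103 + 299·(-237) = 1).


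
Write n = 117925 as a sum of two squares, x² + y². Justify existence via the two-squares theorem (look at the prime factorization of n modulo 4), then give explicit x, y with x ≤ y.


Step 1: Factor n = 117925 = 5^2 · 53 · 89.
Step 2: Check the mod-4 condition on each prime factor: 5 ≡ 1 (mod 4), exponent 2; 53 ≡ 1 (mod 4), exponent 1; 89 ≡ 1 (mod 4), exponent 1.
All primes ≡ 3 (mod 4) appear to even exponent (or don't appear), so by the two-squares theorem n IS expressible as a sum of two squares.
Step 3: Build a representation. Group n = k² · m with k = 5 and m = 53 · 89 = 4717 (a product of primes ≡ 1 (mod 4)); a representation of m scales to one of n via (k·x)² + (k·y)² = k²(x² + y²). Each prime p ≡ 1 (mod 4) is itself a sum of two squares; find a² by testing p − a² for a perfect square:
  53: 53 − 1² = 52, 53 − 2² = 49 = 7² ⇒ 53 = 2² + 7².
  89: 89 − 1² = 88, 89 − 2² = 85, 89 − 3² = 80, 89 − 4² = 73, 89 − 5² = 64 = 8² ⇒ 89 = 5² + 8².
  Combine using the Brahmagupta–Fibonacci identity (a² + b²)(c² + d²) = (ac − bd)² + (ad + bc)² = (ac + bd)² + (ad − bc)²:
  53 · 89 = 4717: from (2² + 7²)(5² + 8²), take (2·5 − 7·8, 2·8 + 7·5) = (10 − 56, 16 + 35) = (-46, 51); dropping signs (only squares matter) gives (46, 51); check 46² + 51² = 2116 + 2601 = 4717 ✓.
  Scale by k = 5: (5·46, 5·51) = (230, 255).
Step 4: Order so x ≤ y and verify: 230² + 255² = 52900 + 65025 = 117925 = n. ✓

n = 117925 = 230² + 255² (one valid representation with x ≤ y).


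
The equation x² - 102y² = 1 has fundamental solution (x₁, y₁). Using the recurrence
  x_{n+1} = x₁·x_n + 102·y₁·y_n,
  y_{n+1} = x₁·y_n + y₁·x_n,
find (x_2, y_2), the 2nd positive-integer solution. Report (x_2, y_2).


Step 1: Find the fundamental solution (x₁, y₁) of x² - 102y² = 1.
  Expand √102 as a continued fraction. a₀ = ⌊√102⌋ = 10; iterate m_{k+1} = d_k·a_k − m_k, d_{k+1} = (102 − m_{k+1}²)/d_k, a_{k+1} = ⌊(a₀ + m_{k+1})/d_{k+1}⌋ (starting m₀ = 0, d₀ = 1), with convergents p_k = a_k·p_{k-1} + p_{k-2}, q_k = a_k·q_{k-1} + q_{k-2} (p₋₁ = 1, q₋₁ = 0):
  k = 0: a₀ = 10; p₀/q₀ = 10/1; p₀² − 102·q₀² = 100 − 102 = -2.
  k = 1: m = 10, d = 2, a = ⌊(10 + 10)/2⌋ = 10; p/q = (10·10 + 1)/(10·1 + 0) = 101/10; p² − 102·q² = 10201 − 10200 = 1.
  The first convergent with p² − 102·q² = 1 gives the fundamental solution (x₁, y₁) = (101, 10).
Step 2: Apply the recurrence (x_{n+1}, y_{n+1}) = (x₁x_n + 102y₁y_n, x₁y_n + y₁x_n) repeatedly.
  From (x_1, y_1) = (101, 10): x_2 = 101·101 + 102·10·10 = 20401; y_2 = 101·10 + 10·101 = 2020.
Step 3: Verify x_2² - 102·y_2² = 416200801 - 416200800 = 1 (should be 1). ✓

(x_1, y_1) = (101, 10); (x_2, y_2) = (20401, 2020).


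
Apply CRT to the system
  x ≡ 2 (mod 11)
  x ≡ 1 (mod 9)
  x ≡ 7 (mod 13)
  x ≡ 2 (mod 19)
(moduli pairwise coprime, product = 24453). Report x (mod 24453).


Product of moduli M = 11 · 9 · 13 · 19 = 24453.
Merge one congruence at a time:
  Start: x ≡ 2 (mod 11).
  Combine with x ≡ 1 (mod 9); new modulus lcm = 99.
    Write x = 2 + 11·t and substitute into x ≡ 1 (mod 9): 11·t ≡ 1 − 2 = -1 (mod 9).
    Reduce coefficients mod 9: 2·t ≡ 8 (mod 9).
    The inverse of 2 mod 9 is 5 (since 2·5 = 10 = 1·9 + 1), so t ≡ 5·8 = 40 ≡ 4 (mod 9).
    Then x = 2 + 11·4 = 46, valid modulo lcm(11, 9) = 99: x ≡ 46 (mod 99).
  Combine with x ≡ 7 (mod 13); new modulus lcm = 1287.
    Write x = 46 + 99·t and substitute into x ≡ 7 (mod 13): 99·t ≡ 7 − 46 = -39 (mod 13).
    Reduce coefficients mod 13: 8·t ≡ 0 (mod 13).
    The inverse of 8 mod 13 is 5 (since 8·5 = 40 = 3·13 + 1), so t ≡ 5·0 = 0 ≡ 0 (mod 13).
    Then x = 46 + 99·0 = 46, valid modulo lcm(99, 13) = 1287: x ≡ 46 (mod 1287).
  Combine with x ≡ 2 (mod 19); new modulus lcm = 24453.
    Write x = 46 + 1287·t and substitute into x ≡ 2 (mod 19): 1287·t ≡ 2 − 46 = -44 (mod 19).
    Reduce coefficients mod 19: 14·t ≡ 13 (mod 19).
    The inverse of 14 mod 19 is 15 (since 14·15 = 210 = 11·19 + 1), so t ≡ 15·13 = 195 ≡ 5 (mod 19).
    Then x = 46 + 1287·5 = 6481, valid modulo lcm(1287, 19) = 24453: x ≡ 6481 (mod 24453).
Verify against each original: 6481 mod 11 = 2, 6481 mod 9 = 1, 6481 mod 13 = 7, 6481 mod 19 = 2.

x ≡ 6481 (mod 24453).


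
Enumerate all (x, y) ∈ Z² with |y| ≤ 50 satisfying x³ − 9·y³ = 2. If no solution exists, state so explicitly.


The equation is x³ - 9y³ = 2. For fixed y, x³ = 9·y³ + 2, so a solution requires the RHS to be a perfect cube.
Strategy: iterate y from -50 to 50, compute RHS = 9·y³ + 2, and check whether it is a (positive or negative) perfect cube.
Check small values of y:
  y = 0: RHS = 2 is not a perfect cube.
  y = 1: RHS = 11 is not a perfect cube.
  y = -1: RHS = -7 is not a perfect cube.
  y = 2: RHS = 74 is not a perfect cube.
  y = -2: RHS = -70 is not a perfect cube.
  y = 3: RHS = 245 is not a perfect cube.
  y = -3: RHS = -241 is not a perfect cube.
Continuing the search up to |y| = 50 finds no solutions either.
No (x, y) in the scanned range satisfies the equation.

No integer solutions with |y| ≤ 50.


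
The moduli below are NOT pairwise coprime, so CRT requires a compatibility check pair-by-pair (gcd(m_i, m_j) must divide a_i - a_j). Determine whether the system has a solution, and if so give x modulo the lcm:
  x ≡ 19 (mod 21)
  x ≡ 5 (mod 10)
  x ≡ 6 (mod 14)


Moduli 21, 10, 14 are not pairwise coprime, so CRT works modulo lcm(m_i) when all pairwise compatibility conditions hold.
Pairwise compatibility: gcd(m_i, m_j) must divide a_i - a_j for every pair.
Merge one congruence at a time:
  Start: x ≡ 19 (mod 21).
  Combine with x ≡ 5 (mod 10): gcd(21, 10) = 1; 5 - 19 = -14, which IS divisible by 1, so compatible.
    Write x = 19 + 21·t and substitute into x ≡ 5 (mod 10): 21·t ≡ 5 − 19 = -14 (mod 10).
    Reduce coefficients mod 10: 1·t ≡ 6 (mod 10).
    So t ≡ 6 (mod 10).
    Then x = 19 + 21·6 = 145, valid modulo lcm(21, 10) = 210: x ≡ 145 (mod 210).
  Combine with x ≡ 6 (mod 14): gcd(210, 14) = 14, and 6 - 145 = -139 is NOT divisible by 14.
    ⇒ system is inconsistent (no integer solution).

No solution (the system is inconsistent).


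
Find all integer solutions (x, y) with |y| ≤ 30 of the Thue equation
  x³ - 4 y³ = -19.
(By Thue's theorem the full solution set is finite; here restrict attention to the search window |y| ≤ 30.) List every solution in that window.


The equation is x³ - 4y³ = -19. For fixed y, x³ = 4·y³ − 19, so a solution requires the RHS to be a perfect cube.
Strategy: iterate y from -30 to 30, compute RHS = 4·y³ − 19, and check whether it is a (positive or negative) perfect cube.
Check small values of y:
  y = 0: RHS = -19 is not a perfect cube.
  y = 1: RHS = -15 is not a perfect cube.
  y = -1: RHS = -23 is not a perfect cube.
  y = 2: RHS = 13 is not a perfect cube.
  y = -2: RHS = -51 is not a perfect cube.
  y = 3: RHS = 89 is not a perfect cube.
  y = -3: RHS = -127 is not a perfect cube.
Continuing the search up to |y| = 30 finds no solutions either.
No (x, y) in the scanned range satisfies the equation.

No integer solutions with |y| ≤ 30.


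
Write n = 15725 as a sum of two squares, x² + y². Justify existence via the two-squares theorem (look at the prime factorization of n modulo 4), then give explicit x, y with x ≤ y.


Step 1: Factor n = 15725 = 5^2 · 17 · 37.
Step 2: Check the mod-4 condition on each prime factor: 5 ≡ 1 (mod 4), exponent 2; 17 ≡ 1 (mod 4), exponent 1; 37 ≡ 1 (mod 4), exponent 1.
All primes ≡ 3 (mod 4) appear to even exponent (or don't appear), so by the two-squares theorem n IS expressible as a sum of two squares.
Step 3: Build a representation. Group n = k² · m with k = 5 and m = 17 · 37 = 629 (a product of primes ≡ 1 (mod 4)); a representation of m scales to one of n via (k·x)² + (k·y)² = k²(x² + y²). Each prime p ≡ 1 (mod 4) is itself a sum of two squares; find a² by testing p − a² for a perfect square:
  17: 17 − 1² = 16 = 4² ⇒ 17 = 1² + 4².
  37: 37 − 1² = 36 = 6² ⇒ 37 = 1² + 6².
  Combine using the Brahmagupta–Fibonacci identity (a² + b²)(c² + d²) = (ac − bd)² + (ad + bc)² = (ac + bd)² + (ad − bc)²:
  17 · 37 = 629: from (1² + 4²)(1² + 6²), take (1·1 − 4·6, 1·6 + 4·1) = (1 − 24, 6 + 4) = (-23, 10); dropping signs (only squares matter) gives (23, 10); check 23² + 10² = 529 + 100 = 629 ✓.
  Scale by k = 5: (5·23, 5·10) = (115, 50).
Step 4: Order so x ≤ y and verify: 50² + 115² = 2500 + 13225 = 15725 = n. ✓

n = 15725 = 50² + 115² (one valid representation with x ≤ y).


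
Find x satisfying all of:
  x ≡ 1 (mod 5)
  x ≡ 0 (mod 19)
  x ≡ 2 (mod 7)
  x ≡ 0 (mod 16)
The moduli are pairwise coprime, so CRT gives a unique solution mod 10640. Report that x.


Product of moduli M = 5 · 19 · 7 · 16 = 10640.
Merge one congruence at a time:
  Start: x ≡ 1 (mod 5).
  Combine with x ≡ 0 (mod 19); new modulus lcm = 95.
    Write x = 1 + 5·t and substitute into x ≡ 0 (mod 19): 5·t ≡ 0 − 1 = -1 (mod 19).
    Reduce coefficients mod 19: 5·t ≡ 18 (mod 19).
    The inverse of 5 mod 19 is 4 (since 5·4 = 20 = 1·19 + 1), so t ≡ 4·18 = 72 ≡ 15 (mod 19).
    Then x = 1 + 5·15 = 76, valid modulo lcm(5, 19) = 95: x ≡ 76 (mod 95).
  Combine with x ≡ 2 (mod 7); new modulus lcm = 665.
    Write x = 76 + 95·t and substitute into x ≡ 2 (mod 7): 95·t ≡ 2 − 76 = -74 (mod 7).
    Reduce coefficients mod 7: 4·t ≡ 3 (mod 7).
    The inverse of 4 mod 7 is 2 (since 4·2 = 8 = 1·7 + 1), so t ≡ 2·3 = 6 ≡ 6 (mod 7).
    Then x = 76 + 95·6 = 646, valid modulo lcm(95, 7) = 665: x ≡ 646 (mod 665).
  Combine with x ≡ 0 (mod 16); new modulus lcm = 10640.
    Write x = 646 + 665·t and substitute into x ≡ 0 (mod 16): 665·t ≡ 0 − 646 = -646 (mod 16).
    Reduce coefficients mod 16: 9·t ≡ 10 (mod 16).
    The inverse of 9 mod 16 is 9 (since 9·9 = 81 = 5·16 + 1), so t ≡ 9·10 = 90 ≡ 10 (mod 16).
    Then x = 646 + 665·10 = 7296, valid modulo lcm(665, 16) = 10640: x ≡ 7296 (mod 10640).
Verify against each original: 7296 mod 5 = 1, 7296 mod 19 = 0, 7296 mod 7 = 2, 7296 mod 16 = 0.

x ≡ 7296 (mod 10640).


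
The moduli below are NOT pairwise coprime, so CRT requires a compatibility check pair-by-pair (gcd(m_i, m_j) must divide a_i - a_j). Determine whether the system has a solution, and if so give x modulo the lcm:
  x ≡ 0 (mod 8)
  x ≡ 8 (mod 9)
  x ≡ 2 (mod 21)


Moduli 8, 9, 21 are not pairwise coprime, so CRT works modulo lcm(m_i) when all pairwise compatibility conditions hold.
Pairwise compatibility: gcd(m_i, m_j) must divide a_i - a_j for every pair.
Merge one congruence at a time:
  Start: x ≡ 0 (mod 8).
  Combine with x ≡ 8 (mod 9): gcd(8, 9) = 1; 8 - 0 = 8, which IS divisible by 1, so compatible.
    Write x = 0 + 8·t and substitute into x ≡ 8 (mod 9): 8·t ≡ 8 − 0 = 8 (mod 9).
    The inverse of 8 mod 9 is 8 (since 8·8 = 64 = 7·9 + 1), so t ≡ 8·8 = 64 ≡ 1 (mod 9).
    Then x = 0 + 8·1 = 8, valid modulo lcm(8, 9) = 72: x ≡ 8 (mod 72).
  Combine with x ≡ 2 (mod 21): gcd(72, 21) = 3; 2 - 8 = -6, which IS divisible by 3, so compatible.
    Write x = 8 + 72·t and substitute into x ≡ 2 (mod 21): 72·t ≡ 2 − 8 = -6 (mod 21).
    Divide the congruence (and modulus) by g = 3: 24·t ≡ -2 (mod 7).
    Reduce coefficients mod 7: 3·t ≡ 5 (mod 7).
    The inverse of 3 mod 7 is 5 (since 3·5 = 15 = 2·7 + 1), so t ≡ 5·5 = 25 ≡ 4 (mod 7).
    Then x = 8 + 72·4 = 296, valid modulo lcm(72, 21) = 504: x ≡ 296 (mod 504).
Verify: 296 mod 8 = 0, 296 mod 9 = 8, 296 mod 21 = 2.

x ≡ 296 (mod 504).


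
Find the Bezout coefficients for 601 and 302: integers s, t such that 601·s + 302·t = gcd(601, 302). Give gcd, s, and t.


Euclidean algorithm on (601, 302) — divide until remainder is 0:
  601 = 1 · 302 + 299
  302 = 1 · 299 + 3
  299 = 99 · 3 + 2
  3 = 1 · 2 + 1
  2 = 2 · 1 + 0
gcd(601, 302) = 1.
Track Bezout coefficients alongside the remainders: start with r₀ = 601 = a·1 + b·0 (s = 1, t = 0) and r₁ = 302 = a·0 + b·1 (s = 0, t = 1); each new remainder r_{k+1} = r_{k-1} − q_k·r_k inherits s_{k+1} = s_{k-1} − q_k·s_k, t_{k+1} = t_{k-1} − q_k·t_k, so r_k = a·s_k + b·t_k at every step:
  q = 1: r = 299, s = 1 − 1·0 = 1, t = 0 − 1·1 = -1  (check: 601·1 + 302·(-1) = 299)
  q = 1: r = 3, s = 0 − 1·1 = -1, t = 1 − 1·(-1) = 2  (check: 601·(-1) + 302·2 = 3)
  q = 99: r = 2, s = 1 − 99·(-1) = 100, t = -1 − 99·2 = -199  (check: 601·100 + 302·(-199) = 2)
  q = 1: r = 1, s = -1 − 1·100 = -101, t = 2 − 1·(-199) = 201  (check: 601·(-101) + 302·201 = 1)
The row with r = 1 (the gcd) gives the Bezout coefficients s = -101, t = 201.
Result: 601 · (-101) + 302 · (201) = 1.

gcd(601, 302) = 1; s = -101, t = 201 (check: 601·(-101) + 302·201 = 1).


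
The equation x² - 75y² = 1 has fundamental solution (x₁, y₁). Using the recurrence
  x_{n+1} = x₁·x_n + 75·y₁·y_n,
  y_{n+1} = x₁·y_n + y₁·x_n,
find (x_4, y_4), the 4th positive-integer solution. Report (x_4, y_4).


Step 1: Find the fundamental solution (x₁, y₁) of x² - 75y² = 1.
  Expand √75 as a continued fraction. a₀ = ⌊√75⌋ = 8; iterate m_{k+1} = d_k·a_k − m_k, d_{k+1} = (75 − m_{k+1}²)/d_k, a_{k+1} = ⌊(a₀ + m_{k+1})/d_{k+1}⌋ (starting m₀ = 0, d₀ = 1), with convergents p_k = a_k·p_{k-1} + p_{k-2}, q_k = a_k·q_{k-1} + q_{k-2} (p₋₁ = 1, q₋₁ = 0):
  k = 0: a₀ = 8; p₀/q₀ = 8/1; p₀² − 75·q₀² = 64 − 75 = -11.
  k = 1: m = 8, d = 11, a = ⌊(8 + 8)/11⌋ = 1; p/q = (1·8 + 1)/(1·1 + 0) = 9/1; p² − 75·q² = 81 − 75 = 6.
  k = 2: m = 3, d = 6, a = ⌊(8 + 3)/6⌋ = 1; p/q = (1·9 + 8)/(1·1 + 1) = 17/2; p² − 75·q² = 289 − 300 = -11.
  k = 3: m = 3, d = 11, a = ⌊(8 + 3)/11⌋ = 1; p/q = (1·17 + 9)/(1·2 + 1) = 26/3; p² − 75·q² = 676 − 675 = 1.
  The first convergent with p² − 75·q² = 1 gives the fundamental solution (x₁, y₁) = (26, 3).
Step 2: Apply the recurrence (x_{n+1}, y_{n+1}) = (x₁x_n + 75y₁y_n, x₁y_n + y₁x_n) repeatedly.
  From (x_1, y_1) = (26, 3): x_2 = 26·26 + 75·3·3 = 1351; y_2 = 26·3 + 3·26 = 156.
  From (x_2, y_2) = (1351, 156): x_3 = 26·1351 + 75·3·156 = 70226; y_3 = 26·156 + 3·1351 = 8109.
  From (x_3, y_3) = (70226, 8109): x_4 = 26·70226 + 75·3·8109 = 3650401; y_4 = 26·8109 + 3·70226 = 421512.
Step 3: Verify x_4² - 75·y_4² = 13325427460801 - 13325427460800 = 1 (should be 1). ✓

(x_1, y_1) = (26, 3); (x_4, y_4) = (3650401, 421512).


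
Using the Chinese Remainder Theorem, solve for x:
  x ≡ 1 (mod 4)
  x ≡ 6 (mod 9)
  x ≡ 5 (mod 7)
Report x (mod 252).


Moduli 4, 9, 7 are pairwise coprime; by CRT there is a unique solution modulo M = 4 · 9 · 7 = 252.
Solve pairwise, accumulating the modulus:
  Start with x ≡ 1 (mod 4).
  Combine with x ≡ 6 (mod 9): since gcd(4, 9) = 1, we get a unique residue mod 36.
    Write x = 1 + 4·t and substitute into x ≡ 6 (mod 9): 4·t ≡ 6 − 1 = 5 (mod 9).
    The inverse of 4 mod 9 is 7 (since 4·7 = 28 = 3·9 + 1), so t ≡ 7·5 = 35 ≡ 8 (mod 9).
    Then x = 1 + 4·8 = 33, valid modulo lcm(4, 9) = 36: x ≡ 33 (mod 36).
  Combine with x ≡ 5 (mod 7): since gcd(36, 7) = 1, we get a unique residue mod 252.
    Write x = 33 + 36·t and substitute into x ≡ 5 (mod 7): 36·t ≡ 5 − 33 = -28 (mod 7).
    Reduce coefficients mod 7: 1·t ≡ 0 (mod 7).
    So t ≡ 0 (mod 7).
    Then x = 33 + 36·0 = 33, valid modulo lcm(36, 7) = 252: x ≡ 33 (mod 252).
Verify: 33 mod 4 = 1 ✓, 33 mod 9 = 6 ✓, 33 mod 7 = 5 ✓.

x ≡ 33 (mod 252).


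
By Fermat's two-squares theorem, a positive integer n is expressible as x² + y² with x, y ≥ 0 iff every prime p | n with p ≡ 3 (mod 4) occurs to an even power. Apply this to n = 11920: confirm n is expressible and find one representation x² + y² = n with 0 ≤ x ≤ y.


Step 1: Factor n = 11920 = 2^4 · 5 · 149.
Step 2: Check the mod-4 condition on each prime factor: 2 = 2 (special); 5 ≡ 1 (mod 4), exponent 1; 149 ≡ 1 (mod 4), exponent 1.
All primes ≡ 3 (mod 4) appear to even exponent (or don't appear), so by the two-squares theorem n IS expressible as a sum of two squares.
Step 3: Build a representation. Group n = k² · m with k = 4 and m = 5 · 149 = 745 (a product of primes ≡ 1 (mod 4)); a representation of m scales to one of n via (k·x)² + (k·y)² = k²(x² + y²). Each prime p ≡ 1 (mod 4) is itself a sum of two squares; find a² by testing p − a² for a perfect square:
  5: 5 − 1² = 4 = 2² ⇒ 5 = 1² + 2².
  149: 149 − 1² = 148, 149 − 2² = 145, 149 − 3² = 140, 149 − 4² = 133, 149 − 5² = 124, 149 − 6² = 113, 149 − 7² = 100 = 10² ⇒ 149 = 7² + 10².
  Combine using the Brahmagupta–Fibonacci identity (a² + b²)(c² + d²) = (ac − bd)² + (ad + bc)² = (ac + bd)² + (ad − bc)²:
  5 · 149 = 745: from (1² + 2²)(7² + 10²), take (1·7 − 2·10, 1·10 + 2·7) = (7 − 20, 10 + 14) = (-13, 24); dropping signs (only squares matter) gives (13, 24); check 13² + 24² = 169 + 576 = 745 ✓.
  Scale by k = 4: (4·13, 4·24) = (52, 96).
Step 4: Order so x ≤ y and verify: 52² + 96² = 2704 + 9216 = 11920 = n. ✓

n = 11920 = 52² + 96² (one valid representation with x ≤ y).


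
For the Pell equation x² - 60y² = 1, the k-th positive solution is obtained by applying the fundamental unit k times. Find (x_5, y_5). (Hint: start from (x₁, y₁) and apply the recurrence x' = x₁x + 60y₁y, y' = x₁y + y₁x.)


Step 1: Find the fundamental solution (x₁, y₁) of x² - 60y² = 1.
  Expand √60 as a continued fraction. a₀ = ⌊√60⌋ = 7; iterate m_{k+1} = d_k·a_k − m_k, d_{k+1} = (60 − m_{k+1}²)/d_k, a_{k+1} = ⌊(a₀ + m_{k+1})/d_{k+1}⌋ (starting m₀ = 0, d₀ = 1), with convergents p_k = a_k·p_{k-1} + p_{k-2}, q_k = a_k·q_{k-1} + q_{k-2} (p₋₁ = 1, q₋₁ = 0):
  k = 0: a₀ = 7; p₀/q₀ = 7/1; p₀² − 60·q₀² = 49 − 60 = -11.
  k = 1: m = 7, d = 11, a = ⌊(7 + 7)/11⌋ = 1; p/q = (1·7 + 1)/(1·1 + 0) = 8/1; p² − 60·q² = 64 − 60 = 4.
  k = 2: m = 4, d = 4, a = ⌊(7 + 4)/4⌋ = 2; p/q = (2·8 + 7)/(2·1 + 1) = 23/3; p² − 60·q² = 529 − 540 = -11.
  k = 3: m = 4, d = 11, a = ⌊(7 + 4)/11⌋ = 1; p/q = (1·23 + 8)/(1·3 + 1) = 31/4; p² − 60·q² = 961 − 960 = 1.
  The first convergent with p² − 60·q² = 1 gives the fundamental solution (x₁, y₁) = (31, 4).
Step 2: Apply the recurrence (x_{n+1}, y_{n+1}) = (x₁x_n + 60y₁y_n, x₁y_n + y₁x_n) repeatedly.
  From (x_1, y_1) = (31, 4): x_2 = 31·31 + 60·4·4 = 1921; y_2 = 31·4 + 4·31 = 248.
  From (x_2, y_2) = (1921, 248): x_3 = 31·1921 + 60·4·248 = 119071; y_3 = 31·248 + 4·1921 = 15372.
  From (x_3, y_3) = (119071, 15372): x_4 = 31·119071 + 60·4·15372 = 7380481; y_4 = 31·15372 + 4·119071 = 952816.
  From (x_4, y_4) = (7380481, 952816): x_5 = 31·7380481 + 60·4·952816 = 457470751; y_5 = 31·952816 + 4·7380481 = 59059220.
Step 3: Verify x_5² - 60·y_5² = 209279488020504001 - 209279488020504000 = 1 (should be 1). ✓

(x_1, y_1) = (31, 4); (x_5, y_5) = (457470751, 59059220).


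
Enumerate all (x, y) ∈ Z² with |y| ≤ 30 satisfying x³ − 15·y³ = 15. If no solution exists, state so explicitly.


The equation is x³ - 15y³ = 15. For fixed y, x³ = 15·y³ + 15, so a solution requires the RHS to be a perfect cube.
Strategy: iterate y from -30 to 30, compute RHS = 15·y³ + 15, and check whether it is a (positive or negative) perfect cube.
Check small values of y:
  y = 0: RHS = 15 is not a perfect cube.
  y = 1: RHS = 30 is not a perfect cube.
  y = -1: RHS = 0 = (0)³ ⇒ x = 0 works.
  y = 2: RHS = 135 is not a perfect cube.
  y = -2: RHS = -105 is not a perfect cube.
  y = 3: RHS = 420 is not a perfect cube.
  y = -3: RHS = -390 is not a perfect cube.
Continuing the search up to |y| = 30 finds no further solutions beyond those listed.
Collected solutions: (0, -1).

Solutions (with |y| ≤ 30): (0, -1).


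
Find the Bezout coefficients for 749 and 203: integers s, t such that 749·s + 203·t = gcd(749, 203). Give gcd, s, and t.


Euclidean algorithm on (749, 203) — divide until remainder is 0:
  749 = 3 · 203 + 140
  203 = 1 · 140 + 63
  140 = 2 · 63 + 14
  63 = 4 · 14 + 7
  14 = 2 · 7 + 0
gcd(749, 203) = 7.
Track Bezout coefficients alongside the remainders: start with r₀ = 749 = a·1 + b·0 (s = 1, t = 0) and r₁ = 203 = a·0 + b·1 (s = 0, t = 1); each new remainder r_{k+1} = r_{k-1} − q_k·r_k inherits s_{k+1} = s_{k-1} − q_k·s_k, t_{k+1} = t_{k-1} − q_k·t_k, so r_k = a·s_k + b·t_k at every step:
  q = 3: r = 140, s = 1 − 3·0 = 1, t = 0 − 3·1 = -3  (check: 749·1 + 203·(-3) = 140)
  q = 1: r = 63, s = 0 − 1·1 = -1, t = 1 − 1·(-3) = 4  (check: 749·(-1) + 203·4 = 63)
  q = 2: r = 14, s = 1 − 2·(-1) = 3, t = -3 − 2·4 = -11  (check: 749·3 + 203·(-11) = 14)
  q = 4: r = 7, s = -1 − 4·3 = -13, t = 4 − 4·(-11) = 48  (check: 749·(-13) + 203·48 = 7)
The row with r = 7 (the gcd) gives the Bezout coefficients s = -13, t = 48.
Result: 749 · (-13) + 203 · (48) = 7.

gcd(749, 203) = 7; s = -13, t = 48 (check: 749·(-13) + 203·48 = 7).


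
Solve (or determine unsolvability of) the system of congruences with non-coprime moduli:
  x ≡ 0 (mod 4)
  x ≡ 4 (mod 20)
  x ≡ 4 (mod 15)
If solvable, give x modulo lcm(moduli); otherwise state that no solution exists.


Moduli 4, 20, 15 are not pairwise coprime, so CRT works modulo lcm(m_i) when all pairwise compatibility conditions hold.
Pairwise compatibility: gcd(m_i, m_j) must divide a_i - a_j for every pair.
Merge one congruence at a time:
  Start: x ≡ 0 (mod 4).
  Combine with x ≡ 4 (mod 20): gcd(4, 20) = 4; 4 - 0 = 4, which IS divisible by 4, so compatible.
    Write x = 0 + 4·t and substitute into x ≡ 4 (mod 20): 4·t ≡ 4 − 0 = 4 (mod 20).
    Divide the congruence (and modulus) by g = 4: 1·t ≡ 1 (mod 5).
    So t ≡ 1 (mod 5).
    Then x = 0 + 4·1 = 4, valid modulo lcm(4, 20) = 20: x ≡ 4 (mod 20).
  Combine with x ≡ 4 (mod 15): gcd(20, 15) = 5; 4 - 4 = 0, which IS divisible by 5, so compatible.
    Write x = 4 + 20·t and substitute into x ≡ 4 (mod 15): 20·t ≡ 4 − 4 = 0 (mod 15).
    Divide the congruence (and modulus) by g = 5: 4·t ≡ 0 (mod 3).
    Reduce coefficients mod 3: 1·t ≡ 0 (mod 3).
    So t ≡ 0 (mod 3).
    Then x = 4 + 20·0 = 4, valid modulo lcm(20, 15) = 60: x ≡ 4 (mod 60).
Verify: 4 mod 4 = 0, 4 mod 20 = 4, 4 mod 15 = 4.

x ≡ 4 (mod 60).


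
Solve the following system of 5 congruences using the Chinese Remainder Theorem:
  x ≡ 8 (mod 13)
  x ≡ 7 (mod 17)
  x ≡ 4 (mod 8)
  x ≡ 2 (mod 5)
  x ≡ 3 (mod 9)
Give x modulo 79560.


Product of moduli M = 13 · 17 · 8 · 5 · 9 = 79560.
Merge one congruence at a time:
  Start: x ≡ 8 (mod 13).
  Combine with x ≡ 7 (mod 17); new modulus lcm = 221.
    Write x = 8 + 13·t and substitute into x ≡ 7 (mod 17): 13·t ≡ 7 − 8 = -1 (mod 17).
    Reduce coefficients mod 17: 13·t ≡ 16 (mod 17).
    The inverse of 13 mod 17 is 4 (since 13·4 = 52 = 3·17 + 1), so t ≡ 4·16 = 64 ≡ 13 (mod 17).
    Then x = 8 + 13·13 = 177, valid modulo lcm(13, 17) = 221: x ≡ 177 (mod 221).
  Combine with x ≡ 4 (mod 8); new modulus lcm = 1768.
    Write x = 177 + 221·t and substitute into x ≡ 4 (mod 8): 221·t ≡ 4 − 177 = -173 (mod 8).
    Reduce coefficients mod 8: 5·t ≡ 3 (mod 8).
    The inverse of 5 mod 8 is 5 (since 5·5 = 25 = 3·8 + 1), so t ≡ 5·3 = 15 ≡ 7 (mod 8).
    Then x = 177 + 221·7 = 1724, valid modulo lcm(221, 8) = 1768: x ≡ 1724 (mod 1768).
  Combine with x ≡ 2 (mod 5); new modulus lcm = 8840.
    Write x = 1724 + 1768·t and substitute into x ≡ 2 (mod 5): 1768·t ≡ 2 − 1724 = -1722 (mod 5).
    Reduce coefficients mod 5: 3·t ≡ 3 (mod 5).
    The inverse of 3 mod 5 is 2 (since 3·2 = 6 = 1·5 + 1), so t ≡ 2·3 = 6 ≡ 1 (mod 5).
    Then x = 1724 + 1768·1 = 3492, valid modulo lcm(1768, 5) = 8840: x ≡ 3492 (mod 8840).
  Combine with x ≡ 3 (mod 9); new modulus lcm = 79560.
    Write x = 3492 + 8840·t and substitute into x ≡ 3 (mod 9): 8840·t ≡ 3 − 3492 = -3489 (mod 9).
    Reduce coefficients mod 9: 2·t ≡ 3 (mod 9).
    The inverse of 2 mod 9 is 5 (since 2·5 = 10 = 1·9 + 1), so t ≡ 5·3 = 15 ≡ 6 (mod 9).
    Then x = 3492 + 8840·6 = 56532, valid modulo lcm(8840, 9) = 79560: x ≡ 56532 (mod 79560).
Verify against each original: 56532 mod 13 = 8, 56532 mod 17 = 7, 56532 mod 8 = 4, 56532 mod 5 = 2, 56532 mod 9 = 3.

x ≡ 56532 (mod 79560).


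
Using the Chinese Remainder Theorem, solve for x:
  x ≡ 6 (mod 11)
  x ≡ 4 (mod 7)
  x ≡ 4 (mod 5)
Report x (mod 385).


Moduli 11, 7, 5 are pairwise coprime; by CRT there is a unique solution modulo M = 11 · 7 · 5 = 385.
Solve pairwise, accumulating the modulus:
  Start with x ≡ 6 (mod 11).
  Combine with x ≡ 4 (mod 7): since gcd(11, 7) = 1, we get a unique residue mod 77.
    Write x = 6 + 11·t and substitute into x ≡ 4 (mod 7): 11·t ≡ 4 − 6 = -2 (mod 7).
    Reduce coefficients mod 7: 4·t ≡ 5 (mod 7).
    The inverse of 4 mod 7 is 2 (since 4·2 = 8 = 1·7 + 1), so t ≡ 2·5 = 10 ≡ 3 (mod 7).
    Then x = 6 + 11·3 = 39, valid modulo lcm(11, 7) = 77: x ≡ 39 (mod 77).
  Combine with x ≡ 4 (mod 5): since gcd(77, 5) = 1, we get a unique residue mod 385.
    Write x = 39 + 77·t and substitute into x ≡ 4 (mod 5): 77·t ≡ 4 − 39 = -35 (mod 5).
    Reduce coefficients mod 5: 2·t ≡ 0 (mod 5).
    The inverse of 2 mod 5 is 3 (since 2·3 = 6 = 1·5 + 1), so t ≡ 3·0 = 0 ≡ 0 (mod 5).
    Then x = 39 + 77·0 = 39, valid modulo lcm(77, 5) = 385: x ≡ 39 (mod 385).
Verify: 39 mod 11 = 6 ✓, 39 mod 7 = 4 ✓, 39 mod 5 = 4 ✓.

x ≡ 39 (mod 385).


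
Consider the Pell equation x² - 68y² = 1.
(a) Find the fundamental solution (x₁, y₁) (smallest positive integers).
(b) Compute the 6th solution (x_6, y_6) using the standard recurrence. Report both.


Step 1: Find the fundamental solution (x₁, y₁) of x² - 68y² = 1.
  Expand √68 as a continued fraction. a₀ = ⌊√68⌋ = 8; iterate m_{k+1} = d_k·a_k − m_k, d_{k+1} = (68 − m_{k+1}²)/d_k, a_{k+1} = ⌊(a₀ + m_{k+1})/d_{k+1}⌋ (starting m₀ = 0, d₀ = 1), with convergents p_k = a_k·p_{k-1} + p_{k-2}, q_k = a_k·q_{k-1} + q_{k-2} (p₋₁ = 1, q₋₁ = 0):
  k = 0: a₀ = 8; p₀/q₀ = 8/1; p₀² − 68·q₀² = 64 − 68 = -4.
  k = 1: m = 8, d = 4, a = ⌊(8 + 8)/4⌋ = 4; p/q = (4·8 + 1)/(4·1 + 0) = 33/4; p² − 68·q² = 1089 − 1088 = 1.
  The first convergent with p² − 68·q² = 1 gives the fundamental solution (x₁, y₁) = (33, 4).
Step 2: Apply the recurrence (x_{n+1}, y_{n+1}) = (x₁x_n + 68y₁y_n, x₁y_n + y₁x_n) repeatedly.
  From (x_1, y_1) = (33, 4): x_2 = 33·33 + 68·4·4 = 2177; y_2 = 33·4 + 4·33 = 264.
  From (x_2, y_2) = (2177, 264): x_3 = 33·2177 + 68·4·264 = 143649; y_3 = 33·264 + 4·2177 = 17420.
  From (x_3, y_3) = (143649, 17420): x_4 = 33·143649 + 68·4·17420 = 9478657; y_4 = 33·17420 + 4·143649 = 1149456.
  From (x_4, y_4) = (9478657, 1149456): x_5 = 33·9478657 + 68·4·1149456 = 625447713; y_5 = 33·1149456 + 4·9478657 = 75846676.
  From (x_5, y_5) = (625447713, 75846676): x_6 = 33·625447713 + 68·4·75846676 = 41270070401; y_6 = 33·75846676 + 4·625447713 = 5004731160.
Step 3: Verify x_6² - 68·y_6² = 1703218710903496300801 - 1703218710903496300800 = 1 (should be 1). ✓

(x_1, y_1) = (33, 4); (x_6, y_6) = (41270070401, 5004731160).


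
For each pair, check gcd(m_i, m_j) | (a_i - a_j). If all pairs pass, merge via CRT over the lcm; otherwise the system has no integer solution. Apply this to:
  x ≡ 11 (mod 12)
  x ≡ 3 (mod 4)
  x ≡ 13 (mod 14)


Moduli 12, 4, 14 are not pairwise coprime, so CRT works modulo lcm(m_i) when all pairwise compatibility conditions hold.
Pairwise compatibility: gcd(m_i, m_j) must divide a_i - a_j for every pair.
Merge one congruence at a time:
  Start: x ≡ 11 (mod 12).
  Combine with x ≡ 3 (mod 4): gcd(12, 4) = 4; 3 - 11 = -8, which IS divisible by 4, so compatible.
    Write x = 11 + 12·t and substitute into x ≡ 3 (mod 4): 12·t ≡ 3 − 11 = -8 (mod 4).
    Divide the congruence (and modulus) by g = 4: 3·t ≡ -2 (mod 1).
    Modulo 1 every t works; take t = 0.
    Then x = 11 + 12·0 = 11, valid modulo lcm(12, 4) = 12: x ≡ 11 (mod 12).
  Combine with x ≡ 13 (mod 14): gcd(12, 14) = 2; 13 - 11 = 2, which IS divisible by 2, so compatible.
    Write x = 11 + 12·t and substitute into x ≡ 13 (mod 14): 12·t ≡ 13 − 11 = 2 (mod 14).
    Divide the congruence (and modulus) by g = 2: 6·t ≡ 1 (mod 7).
    The inverse of 6 mod 7 is 6 (since 6·6 = 36 = 5·7 + 1), so t ≡ 6·1 = 6 ≡ 6 (mod 7).
    Then x = 11 + 12·6 = 83, valid modulo lcm(12, 14) = 84: x ≡ 83 (mod 84).
Verify: 83 mod 12 = 11, 83 mod 4 = 3, 83 mod 14 = 13.

x ≡ 83 (mod 84).


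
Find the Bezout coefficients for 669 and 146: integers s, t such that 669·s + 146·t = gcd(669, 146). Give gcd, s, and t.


Euclidean algorithm on (669, 146) — divide until remainder is 0:
  669 = 4 · 146 + 85
  146 = 1 · 85 + 61
  85 = 1 · 61 + 24
  61 = 2 · 24 + 13
  24 = 1 · 13 + 11
  13 = 1 · 11 + 2
  11 = 5 · 2 + 1
  2 = 2 · 1 + 0
gcd(669, 146) = 1.
Track Bezout coefficients alongside the remainders: start with r₀ = 669 = a·1 + b·0 (s = 1, t = 0) and r₁ = 146 = a·0 + b·1 (s = 0, t = 1); each new remainder r_{k+1} = r_{k-1} − q_k·r_k inherits s_{k+1} = s_{k-1} − q_k·s_k, t_{k+1} = t_{k-1} − q_k·t_k, so r_k = a·s_k + b·t_k at every step:
  q = 4: r = 85, s = 1 − 4·0 = 1, t = 0 − 4·1 = -4  (check: 669·1 + 146·(-4) = 85)
  q = 1: r = 61, s = 0 − 1·1 = -1, t = 1 − 1·(-4) = 5  (check: 669·(-1) + 146·5 = 61)
  q = 1: r = 24, s = 1 − 1·(-1) = 2, t = -4 − 1·5 = -9  (check: 669·2 + 146·(-9) = 24)
  q = 2: r = 13, s = -1 − 2·2 = -5, t = 5 − 2·(-9) = 23  (check: 669·(-5) + 146·23 = 13)
  q = 1: r = 11, s = 2 − 1·(-5) = 7, t = -9 − 1·23 = -32  (check: 669·7 + 146·(-32) = 11)
  q = 1: r = 2, s = -5 − 1·7 = -12, t = 23 − 1·(-32) = 55  (check: 669·(-12) + 146·55 = 2)
  q = 5: r = 1, s = 7 − 5·(-12) = 67, t = -32 − 5·55 = -307  (check: 669·67 + 146·(-307) = 1)
The row with r = 1 (the gcd) gives the Bezout coefficients s = 67, t = -307.
Result: 669 · (67) + 146 · (-307) = 1.

gcd(669, 146) = 1; s = 67, t = -307 (check: 669·67 + 146·(-307) = 1).


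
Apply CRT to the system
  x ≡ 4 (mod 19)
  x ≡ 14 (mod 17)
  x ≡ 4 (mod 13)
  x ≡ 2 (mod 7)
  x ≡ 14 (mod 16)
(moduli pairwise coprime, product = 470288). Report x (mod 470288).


Product of moduli M = 19 · 17 · 13 · 7 · 16 = 470288.
Merge one congruence at a time:
  Start: x ≡ 4 (mod 19).
  Combine with x ≡ 14 (mod 17); new modulus lcm = 323.
    Write x = 4 + 19·t and substitute into x ≡ 14 (mod 17): 19·t ≡ 14 − 4 = 10 (mod 17).
    Reduce coefficients mod 17: 2·t ≡ 10 (mod 17).
    The inverse of 2 mod 17 is 9 (since 2·9 = 18 = 1·17 + 1), so t ≡ 9·10 = 90 ≡ 5 (mod 17).
    Then x = 4 + 19·5 = 99, valid modulo lcm(19, 17) = 323: x ≡ 99 (mod 323).
  Combine with x ≡ 4 (mod 13); new modulus lcm = 4199.
    Write x = 99 + 323·t and substitute into x ≡ 4 (mod 13): 323·t ≡ 4 − 99 = -95 (mod 13).
    Reduce coefficients mod 13: 11·t ≡ 9 (mod 13).
    The inverse of 11 mod 13 is 6 (since 11·6 = 66 = 5·13 + 1), so t ≡ 6·9 = 54 ≡ 2 (mod 13).
    Then x = 99 + 323·2 = 745, valid modulo lcm(323, 13) = 4199: x ≡ 745 (mod 4199).
  Combine with x ≡ 2 (mod 7); new modulus lcm = 29393.
    Write x = 745 + 4199·t and substitute into x ≡ 2 (mod 7): 4199·t ≡ 2 − 745 = -743 (mod 7).
    Reduce coefficients mod 7: 6·t ≡ 6 (mod 7).
    The inverse of 6 mod 7 is 6 (since 6·6 = 36 = 5·7 + 1), so t ≡ 6·6 = 36 ≡ 1 (mod 7).
    Then x = 745 + 4199·1 = 4944, valid modulo lcm(4199, 7) = 29393: x ≡ 4944 (mod 29393).
  Combine with x ≡ 14 (mod 16); new modulus lcm = 470288.
    Write x = 4944 + 29393·t and substitute into x ≡ 14 (mod 16): 29393·t ≡ 14 − 4944 = -4930 (mod 16).
    Reduce coefficients mod 16: 1·t ≡ 14 (mod 16).
    So t ≡ 14 (mod 16).
    Then x = 4944 + 29393·14 = 416446, valid modulo lcm(29393, 16) = 470288: x ≡ 416446 (mod 470288).
Verify against each original: 416446 mod 19 = 4, 416446 mod 17 = 14, 416446 mod 13 = 4, 416446 mod 7 = 2, 416446 mod 16 = 14.

x ≡ 416446 (mod 470288).


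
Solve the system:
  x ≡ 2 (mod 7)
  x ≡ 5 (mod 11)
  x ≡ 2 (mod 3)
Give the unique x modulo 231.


Moduli 7, 11, 3 are pairwise coprime; by CRT there is a unique solution modulo M = 7 · 11 · 3 = 231.
Solve pairwise, accumulating the modulus:
  Start with x ≡ 2 (mod 7).
  Combine with x ≡ 5 (mod 11): since gcd(7, 11) = 1, we get a unique residue mod 77.
    Write x = 2 + 7·t and substitute into x ≡ 5 (mod 11): 7·t ≡ 5 − 2 = 3 (mod 11).
    The inverse of 7 mod 11 is 8 (since 7·8 = 56 = 5·11 + 1), so t ≡ 8·3 = 24 ≡ 2 (mod 11).
    Then x = 2 + 7·2 = 16, valid modulo lcm(7, 11) = 77: x ≡ 16 (mod 77).
  Combine with x ≡ 2 (mod 3): since gcd(77, 3) = 1, we get a unique residue mod 231.
    Write x = 16 + 77·t and substitute into x ≡ 2 (mod 3): 77·t ≡ 2 − 16 = -14 (mod 3).
    Reduce coefficients mod 3: 2·t ≡ 1 (mod 3).
    The inverse of 2 mod 3 is 2 (since 2·2 = 4 = 1·3 + 1), so t ≡ 2·1 = 2 ≡ 2 (mod 3).
    Then x = 16 + 77·2 = 170, valid modulo lcm(77, 3) = 231: x ≡ 170 (mod 231).
Verify: 170 mod 7 = 2 ✓, 170 mod 11 = 5 ✓, 170 mod 3 = 2 ✓.

x ≡ 170 (mod 231).


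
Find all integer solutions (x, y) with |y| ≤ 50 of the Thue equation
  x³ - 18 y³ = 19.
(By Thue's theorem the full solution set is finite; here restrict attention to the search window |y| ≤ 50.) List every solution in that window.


The equation is x³ - 18y³ = 19. For fixed y, x³ = 18·y³ + 19, so a solution requires the RHS to be a perfect cube.
Strategy: iterate y from -50 to 50, compute RHS = 18·y³ + 19, and check whether it is a (positive or negative) perfect cube.
Check small values of y:
  y = 0: RHS = 19 is not a perfect cube.
  y = 1: RHS = 37 is not a perfect cube.
  y = -1: RHS = 1 = (1)³ ⇒ x = 1 works.
  y = 2: RHS = 163 is not a perfect cube.
  y = -2: RHS = -125 = (-5)³ ⇒ x = -5 works.
  y = 3: RHS = 505 is not a perfect cube.
  y = -3: RHS = -467 is not a perfect cube.
Continuing the search up to |y| = 50 finds no further solutions beyond those listed.
Collected solutions: (1, -1), (-5, -2).

Solutions (with |y| ≤ 50): (1, -1), (-5, -2).


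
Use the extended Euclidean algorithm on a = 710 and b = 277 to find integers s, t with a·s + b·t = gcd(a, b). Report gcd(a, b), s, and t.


Euclidean algorithm on (710, 277) — divide until remainder is 0:
  710 = 2 · 277 + 156
  277 = 1 · 156 + 121
  156 = 1 · 121 + 35
  121 = 3 · 35 + 16
  35 = 2 · 16 + 3
  16 = 5 · 3 + 1
  3 = 3 · 1 + 0
gcd(710, 277) = 1.
Track Bezout coefficients alongside the remainders: start with r₀ = 710 = a·1 + b·0 (s = 1, t = 0) and r₁ = 277 = a·0 + b·1 (s = 0, t = 1); each new remainder r_{k+1} = r_{k-1} − q_k·r_k inherits s_{k+1} = s_{k-1} − q_k·s_k, t_{k+1} = t_{k-1} − q_k·t_k, so r_k = a·s_k + b·t_k at every step:
  q = 2: r = 156, s = 1 − 2·0 = 1, t = 0 − 2·1 = -2  (check: 710·1 + 277·(-2) = 156)
  q = 1: r = 121, s = 0 − 1·1 = -1, t = 1 − 1·(-2) = 3  (check: 710·(-1) + 277·3 = 121)
  q = 1: r = 35, s = 1 − 1·(-1) = 2, t = -2 − 1·3 = -5  (check: 710·2 + 277·(-5) = 35)
  q = 3: r = 16, s = -1 − 3·2 = -7, t = 3 − 3·(-5) = 18  (check: 710·(-7) + 277·18 = 16)
  q = 2: r = 3, s = 2 − 2·(-7) = 16, t = -5 − 2·18 = -41  (check: 710·16 + 277·(-41) = 3)
  q = 5: r = 1, s = -7 − 5·16 = -87, t = 18 − 5·(-41) = 223  (check: 710·(-87) + 277·223 = 1)
The row with r = 1 (the gcd) gives the Bezout coefficients s = -87, t = 223.
Result: 710 · (-87) + 277 · (223) = 1.

gcd(710, 277) = 1; s = -87, t = 223 (check: 710·(-87) + 277·223 = 1).


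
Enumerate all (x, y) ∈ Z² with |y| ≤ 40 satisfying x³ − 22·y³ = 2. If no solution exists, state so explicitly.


The equation is x³ - 22y³ = 2. For fixed y, x³ = 22·y³ + 2, so a solution requires the RHS to be a perfect cube.
Strategy: iterate y from -40 to 40, compute RHS = 22·y³ + 2, and check whether it is a (positive or negative) perfect cube.
Check small values of y:
  y = 0: RHS = 2 is not a perfect cube.
  y = 1: RHS = 24 is not a perfect cube.
  y = -1: RHS = -20 is not a perfect cube.
  y = 2: RHS = 178 is not a perfect cube.
  y = -2: RHS = -174 is not a perfect cube.
  y = 3: RHS = 596 is not a perfect cube.
  y = -3: RHS = -592 is not a perfect cube.
Continuing the search up to |y| = 40 finds no solutions either.
No (x, y) in the scanned range satisfies the equation.

No integer solutions with |y| ≤ 40.
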